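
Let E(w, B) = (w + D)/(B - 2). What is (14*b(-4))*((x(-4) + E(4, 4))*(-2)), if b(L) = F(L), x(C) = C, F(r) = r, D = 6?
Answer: 112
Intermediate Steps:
E(w, B) = (6 + w)/(-2 + B) (E(w, B) = (w + 6)/(B - 2) = (6 + w)/(-2 + B))
b(L) = L
(14*b(-4))*((x(-4) + E(4, 4))*(-2)) = (14*(-4))*((-4 + (6 + 4)/(-2 + 4))*(-2)) = -56*(-4 + 10/2)*(-2) = -56*(-4 + (½)*10)*(-2) = -56*(-4 + 5)*(-2) = -56*(-2) = 112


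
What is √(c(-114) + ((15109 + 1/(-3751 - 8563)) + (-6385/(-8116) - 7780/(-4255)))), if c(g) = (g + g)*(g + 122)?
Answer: √6007151035370763264707287/21262325206 ≈ 115.27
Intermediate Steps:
c(g) = 2*g*(122 + g) (c(g) = (2*g)*(122 + g) = 2*g*(122 + g))
√(c(-114) + ((15109 + 1/(-3751 - 8563)) + (-6385/(-8116) - 7780/(-4255)))) = √(2*(-114)*(122 - 114) + ((15109 + 1/(-3751 - 8563)) + (-6385/(-8116) - 7780/(-4255)))) = √(2*(-114)*8 + ((15109 + 1/(-12314)) + (-6385*(-1/8116) - 7780*(-1/4255)))) = √(-1824 + ((15109 - 1/12314) + (6385/8116 + 1556/851))) = √(-1824 + (186052225/12314 + 18062131/6906716)) = √(-1824 + 642616148162117/42524650412) = √(565051185810629/42524650412) = √6007151035370763264707287/21262325206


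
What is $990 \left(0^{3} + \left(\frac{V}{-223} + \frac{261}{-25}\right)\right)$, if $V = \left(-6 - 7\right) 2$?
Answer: $- \frac{11395494}{1115} \approx -10220.0$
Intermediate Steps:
$V = -26$ ($V = \left(-13\right) 2 = -26$)
$990 \left(0^{3} + \left(\frac{V}{-223} + \frac{261}{-25}\right)\right) = 990 \left(0^{3} + \left(- \frac{26}{-223} + \frac{261}{-25}\right)\right) = 990 \left(0 + \left(\left(-26\right) \left(- \frac{1}{223}\right) + 261 \left(- \frac{1}{25}\right)\right)\right) = 990 \left(0 + \left(\frac{26}{223} - \frac{261}{25}\right)\right) = 990 \left(0 - \frac{57553}{5575}\right) = 990 \left(- \frac{57553}{5575}\right) = - \frac{11395494}{1115}$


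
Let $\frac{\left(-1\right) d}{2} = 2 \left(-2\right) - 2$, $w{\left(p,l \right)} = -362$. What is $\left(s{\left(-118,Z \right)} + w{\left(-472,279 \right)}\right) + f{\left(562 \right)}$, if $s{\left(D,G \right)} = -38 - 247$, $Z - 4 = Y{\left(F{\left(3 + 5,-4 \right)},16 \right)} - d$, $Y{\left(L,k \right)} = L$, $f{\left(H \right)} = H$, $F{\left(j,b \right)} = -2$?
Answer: $-85$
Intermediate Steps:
$d = 12$ ($d = - 2 \left(2 \left(-2\right) - 2\right) = - 2 \left(-4 - 2\right) = \left(-2\right) \left(-6\right) = 12$)
$Z = -10$ ($Z = 4 - 14 = -10$)
$s{\left(D,G \right)} = -285$ ($s{\left(D,G \right)} = -38 - 247 = -285$)
$\left(s{\left(-118,Z \right)} + w{\left(-472,279 \right)}\right) + f{\left(562 \right)} = \left(-285 - 362\right) + 562 = -647 + 562 = -85$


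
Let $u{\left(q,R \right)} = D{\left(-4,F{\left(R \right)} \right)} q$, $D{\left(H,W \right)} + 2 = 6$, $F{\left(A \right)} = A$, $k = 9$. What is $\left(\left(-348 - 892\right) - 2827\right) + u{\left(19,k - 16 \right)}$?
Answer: $-3991$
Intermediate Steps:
$D{\left(H,W \right)} = 4$ ($D{\left(H,W \right)} = -2 + 6 = 4$)
$u{\left(q,R \right)} = 4 q$
$\left(\left(-348 - 892\right) - 2827\right) + u{\left(19,k - 16 \right)} = \left(\left(-348 - 892\right) - 2827\right) + 4 \cdot 19 = \left(\left(-348 - 892\right) - 2827\right) + 76 = \left(-1240 - 2827\right) + 76 = -4067 + 76 = -3991$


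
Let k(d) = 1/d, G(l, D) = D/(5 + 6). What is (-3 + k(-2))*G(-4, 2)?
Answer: -7/11 ≈ -0.63636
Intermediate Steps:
G(l, D) = D/11
(-3 + k(-2))*G(-4, 2) = (-3 + 1/(-2))*((1/11)*2) = (-3 - ½)*(2/11) = -7/2*2/11 = -7/11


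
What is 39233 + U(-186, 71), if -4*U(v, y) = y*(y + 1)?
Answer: 37955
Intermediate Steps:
U(v, y) = -y*(1 + y)/4 (U(v, y) = -y*(y + 1)/4 = -y*(1 + y)/4)
39233 + U(-186, 71) = 39233 - 1/4*71*(1 + 71) = 39233 - 1/4*71*72 = 39233 - 1278 = 37955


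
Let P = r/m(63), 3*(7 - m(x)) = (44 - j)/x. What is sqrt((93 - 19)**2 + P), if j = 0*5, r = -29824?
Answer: 2*sqrt(437119993)/1279 ≈ 32.693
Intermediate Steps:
j = 0
m(x) = 7 - 44/(3*x) (m(x) = 7 - (44 - 1*0)/(3*x) = 7 - (44 + 0)/(3*x) = 7 - 44/(3*x))
P = -5636736/1279 (P = -29824/(7 - 44/3/63) = -29824/(7 - 44/3*1/63) = -29824/(7 - 44/189) = -29824/1279/189 = -29824*189/1279 = -5636736/1279 ≈ -4407.1)
sqrt((93 - 19)**2 + P) = sqrt((93 - 19)**2 - 5636736/1279) = sqrt(74**2 - 5636736/1279) = sqrt(5476 - 5636736/1279) = sqrt(1367068/1279) = 2*sqrt(437119993)/1279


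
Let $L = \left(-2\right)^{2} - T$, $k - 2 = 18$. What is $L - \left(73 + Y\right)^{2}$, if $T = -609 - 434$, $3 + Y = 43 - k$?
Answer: $-7602$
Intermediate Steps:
$k = 20$ ($k = 2 + 18 = 20$)
$Y = 20$ ($Y = -3 + \left(43 - 20\right) = -3 + 23 = 20$)
$T = -1043$ ($T = -609 - 434 = -1043$)
$L = 1047$ ($L = \left(-2\right)^{2} - -1043 = 4 + 1043 = 1047$)
$L - \left(73 + Y\right)^{2} = 1047 - \left(73 + 20\right)^{2} = 1047 - 93^{2} = 1047 - 8649 = -7602$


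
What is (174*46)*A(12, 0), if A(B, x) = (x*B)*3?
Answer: 0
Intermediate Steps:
A(B, x) = 3*B*x (A(B, x) = (B*x)*3 = 3*B*x)
(174*46)*A(12, 0) = (174*46)*(3*12*0) = 8004*0 = 0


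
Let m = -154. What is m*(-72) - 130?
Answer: 10958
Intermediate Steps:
m*(-72) - 130 = -154*(-72) - 130 = 11088 - 130 = 10958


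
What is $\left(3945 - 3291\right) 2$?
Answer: $1308$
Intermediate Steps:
$\left(3945 - 3291\right) 2 = 654 \cdot 2 = 1308$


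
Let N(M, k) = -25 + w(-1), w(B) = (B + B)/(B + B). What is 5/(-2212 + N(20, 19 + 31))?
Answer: -5/2236 ≈ -0.0022361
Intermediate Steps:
w(B) = 1 (w(B) = (2*B)/((2*B)) = (2*B)*(1/(2*B)) = 1)
N(M, k) = -24 (N(M, k) = -25 + 1 = -24)
5/(-2212 + N(20, 19 + 31)) = 5/(-2212 - 24) = 5/(-2236) = 5*(-1/2236) = -5/2236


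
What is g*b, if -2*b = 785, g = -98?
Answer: 38465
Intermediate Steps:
b = -785/2 (b = -½*785 = -785/2 ≈ -392.50)
g*b = -98*(-785/2) = 38465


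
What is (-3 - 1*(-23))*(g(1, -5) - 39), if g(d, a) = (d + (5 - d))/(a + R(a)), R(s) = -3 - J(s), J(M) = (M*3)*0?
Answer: -1585/2 ≈ -792.50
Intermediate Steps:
J(M) = 0 (J(M) = (3*M)*0 = 0)
R(s) = -3 (R(s) = -3 - 1*0 = -3 + 0 = -3)
g(d, a) = 5/(-3 + a) (g(d, a) = (d + (5 - d))/(a - 3) = 5/(-3 + a))
(-3 - 1*(-23))*(g(1, -5) - 39) = (-3 - 1*(-23))*(5/(-3 - 5) - 39) = (-3 + 23)*(5/(-8) - 39) = 20*(5*(-⅛) - 39) = 20*(-5/8 - 39) = 20*(-317/8) = -1585/2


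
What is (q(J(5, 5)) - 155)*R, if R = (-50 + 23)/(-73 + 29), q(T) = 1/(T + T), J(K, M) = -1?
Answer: -8397/88 ≈ -95.420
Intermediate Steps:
q(T) = 1/(2*T)
R = 27/44 (R = -27/(-44) = -27*(-1/44) = 27/44 ≈ 0.61364)
(q(J(5, 5)) - 155)*R = ((½)/(-1) - 155)*(27/44) = ((½)*(-1) - 155)*(27/44) = (-½ - 155)*(27/44) = -311/2*27/44 = -8397/88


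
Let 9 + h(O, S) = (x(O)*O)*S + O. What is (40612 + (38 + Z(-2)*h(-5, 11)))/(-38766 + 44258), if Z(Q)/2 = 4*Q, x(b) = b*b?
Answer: 31437/2746 ≈ 11.448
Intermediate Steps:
x(b) = b²
h(O, S) = -9 + O + S*O³ (h(O, S) = -9 + ((O²*O)*S + O) = -9 + (O³*S + O) = -9 + (S*O³ + O) = -9 + (O + S*O³) = -9 + O + S*O³)
Z(Q) = 8*Q (Z(Q) = 2*(4*Q) = 8*Q)
(40612 + (38 + Z(-2)*h(-5, 11)))/(-38766 + 44258) = (40612 + (38 + (8*(-2))*(-9 - 5 + 11*(-5)³)))/(-38766 + 44258) = (40612 + (38 - 16*(-9 - 5 + 11*(-125))))/5492 = (40612 + (38 - 16*(-9 - 5 - 1375)))*(1/5492) = (40612 + (38 - 16*(-1389)))*(1/5492) = (40612 + (38 + 22224))*(1/5492) = (40612 + 22262)*(1/5492) = 62874*(1/5492) = 31437/2746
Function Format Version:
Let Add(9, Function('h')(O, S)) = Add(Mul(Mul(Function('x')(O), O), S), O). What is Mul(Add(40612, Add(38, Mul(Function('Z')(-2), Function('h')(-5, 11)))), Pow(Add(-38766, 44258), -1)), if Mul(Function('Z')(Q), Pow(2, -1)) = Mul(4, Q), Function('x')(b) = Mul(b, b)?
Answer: Rational(31437, 2746) ≈ 11.448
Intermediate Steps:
Function('x')(b) = Pow(b, 2)
Function('h')(O, S) = Add(-9, O, Mul(S, Pow(O, 3))) (Function('h')(O, S) = Add(-9, Add(Mul(Mul(Pow(O, 2), O), S), O)) = Add(-9, Add(Mul(Pow(O, 3), S), O)) = Add(-9, Add(Mul(S, Pow(O, 3)), O)) = Add(-9, Add(O, Mul(S, Pow(O, 3)))) = Add(-9, O, Mul(S, Pow(O, 3))))
Function('Z')(Q) = Mul(8, Q) (Function('Z')(Q) = Mul(2, Mul(4, Q)) = Mul(8, Q))
Mul(Add(40612, Add(38, Mul(Function('Z')(-2), Function('h')(-5, 11)))), Pow(Add(-38766, 44258), -1)) = Mul(Add(40612, Add(38, Mul(Mul(8, -2), Add(-9, -5, Mul(11, Pow(-5, 3)))))), Pow(Add(-38766, 44258), -1)) = Mul(Add(40612, Add(38, Mul(-16, Add(-9, -5, Mul(11, -125))))), Pow(5492, -1)) = Mul(Add(40612, Add(38, Mul(-16, Add(-9, -5, -1375)))), Rational(1, 5492)) = Mul(Add(40612, Add(38, Mul(-16, -1389))), Rational(1, 5492)) = Mul(Add(40612, Add(38, 22224)), Rational(1, 5492)) = Mul(Add(40612, 22262), Rational(1, 5492)) = Mul(62874, Rational(1, 5492)) = Rational(31437, 2746)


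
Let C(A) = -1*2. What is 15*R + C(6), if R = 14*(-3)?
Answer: -632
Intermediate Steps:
R = -42
C(A) = -2
15*R + C(6) = 15*(-42) - 2 = -630 - 2 = -632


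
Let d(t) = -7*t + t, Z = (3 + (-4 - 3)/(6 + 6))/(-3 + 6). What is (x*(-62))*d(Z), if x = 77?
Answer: 69223/3 ≈ 23074.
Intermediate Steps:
Z = 29/36 (Z = (3 - 7/12)/3 = (3 - 7*1/12)*(1/3) = (3 - 7/12)*(1/3) = (29/12)*(1/3) = 29/36 ≈ 0.80556)
d(t) = -6*t
(x*(-62))*d(Z) = (77*(-62))*(-6*29/36) = -4774*(-29/6) = 69223/3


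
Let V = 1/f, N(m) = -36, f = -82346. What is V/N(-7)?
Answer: 1/2964456 ≈ 3.3733e-7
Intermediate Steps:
V = -1/82346 (V = 1/(-82346) = -1/82346 ≈ -1.2144e-5)
V/N(-7) = -1/82346/(-36) = -1/82346*(-1/36) = 1/2964456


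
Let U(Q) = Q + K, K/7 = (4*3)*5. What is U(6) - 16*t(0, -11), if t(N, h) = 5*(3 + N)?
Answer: 186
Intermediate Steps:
K = 420 (K = 7*((4*3)*5) = 7*(12*5) = 7*60 = 420)
t(N, h) = 15 + 5*N
U(Q) = 420 + Q (U(Q) = Q + 420 = 420 + Q)
U(6) - 16*t(0, -11) = (420 + 6) - 16*(15 + 5*0) = 426 - 16*(15 + 0) = 426 - 16*15 = 426 - 240 = 186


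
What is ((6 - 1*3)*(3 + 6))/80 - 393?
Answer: -31413/80 ≈ -392.66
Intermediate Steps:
((6 - 1*3)*(3 + 6))/80 - 393 = ((6 - 3)*9)*(1/80) - 393 = (3*9)*(1/80) - 393 = 27*(1/80) - 393 = 27/80 - 393 = -31413/80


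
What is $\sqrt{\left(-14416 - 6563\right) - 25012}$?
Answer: $i \sqrt{45991} \approx 214.46 i$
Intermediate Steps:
$\sqrt{\left(-14416 - 6563\right) - 25012} = \sqrt{-20979 - 25012} = \sqrt{-45991} = i \sqrt{45991}$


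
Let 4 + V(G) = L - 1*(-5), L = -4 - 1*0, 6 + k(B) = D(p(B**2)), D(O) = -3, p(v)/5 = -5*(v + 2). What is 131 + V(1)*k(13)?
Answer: 158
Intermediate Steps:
p(v) = -50 - 25*v (p(v) = 5*(-5*(v + 2)) = 5*(-5*(2 + v)) = 5*(-10 - 5*v) = -50 - 25*v)
k(B) = -9 (k(B) = -6 - 3 = -9)
L = -4 (L = -4 + 0 = -4)
V(G) = -3 (V(G) = -4 + (-4 - 1*(-5)) = -4 + (-4 + 5) = -4 + 1 = -3)
131 + V(1)*k(13) = 131 - 3*(-9) = 131 + 27 = 158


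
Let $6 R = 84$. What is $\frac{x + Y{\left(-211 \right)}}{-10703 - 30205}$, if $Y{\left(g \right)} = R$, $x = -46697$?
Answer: $\frac{2223}{1948} \approx 1.1412$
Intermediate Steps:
$R = 14$ ($R = \frac{1}{6} \cdot 84 = 14$)
$Y{\left(g \right)} = 14$
$\frac{x + Y{\left(-211 \right)}}{-10703 - 30205} = \frac{-46697 + 14}{-10703 - 30205} = - \frac{46683}{-40908} = \left(-46683\right) \left(- \frac{1}{40908}\right) = \frac{2223}{1948}$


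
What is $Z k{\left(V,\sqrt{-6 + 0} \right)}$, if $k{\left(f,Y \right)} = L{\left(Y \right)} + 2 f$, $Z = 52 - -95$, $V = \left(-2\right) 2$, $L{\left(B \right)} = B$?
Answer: $-1176 + 147 i \sqrt{6} \approx -1176.0 + 360.08 i$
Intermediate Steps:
$V = -4$
$Z = 147$ ($Z = 52 + 95 = 147$)
$k{\left(f,Y \right)} = Y + 2 f$
$Z k{\left(V,\sqrt{-6 + 0} \right)} = 147 \left(\sqrt{-6 + 0} + 2 \left(-4\right)\right) = 147 \left(\sqrt{-6} - 8\right) = 147 \left(i \sqrt{6} - 8\right) = 147 \left(-8 + i \sqrt{6}\right) = -1176 + 147 i \sqrt{6}$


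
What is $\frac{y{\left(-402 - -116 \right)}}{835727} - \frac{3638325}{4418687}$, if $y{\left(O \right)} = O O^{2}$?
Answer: $- \frac{106409890086947}{3692816030449} \approx -28.815$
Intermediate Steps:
$y{\left(O \right)} = O^{3}$
$\frac{y{\left(-402 - -116 \right)}}{835727} - \frac{3638325}{4418687} = \frac{\left(-402 - -116\right)^{3}}{835727} - \frac{3638325}{4418687} = \left(-402 + 116\right)^{3} \cdot \frac{1}{835727} - \frac{3638325}{4418687} = \left(-286\right)^{3} \cdot \frac{1}{835727} - \frac{3638325}{4418687} = \left(-23393656\right) \frac{1}{835727} - \frac{3638325}{4418687} = - \frac{23393656}{835727} - \frac{3638325}{4418687} = - \frac{106409890086947}{3692816030449}$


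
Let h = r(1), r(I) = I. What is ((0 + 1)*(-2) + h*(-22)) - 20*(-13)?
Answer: 236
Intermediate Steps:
h = 1
((0 + 1)*(-2) + h*(-22)) - 20*(-13) = ((0 + 1)*(-2) + 1*(-22)) - 20*(-13) = (1*(-2) - 22) + 260 = (-2 - 22) + 260 = -24 + 260 = 236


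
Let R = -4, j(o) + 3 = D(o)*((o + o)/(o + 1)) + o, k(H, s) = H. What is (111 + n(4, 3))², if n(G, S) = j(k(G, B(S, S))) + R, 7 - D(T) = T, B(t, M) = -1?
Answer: 318096/25 ≈ 12724.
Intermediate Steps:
D(T) = 7 - T
j(o) = -3 + o + 2*o*(7 - o)/(1 + o) (j(o) = -3 + ((7 - o)*((o + o)/(o + 1)) + o) = -3 + ((7 - o)*((2*o)/(1 + o)) + o) = -3 + ((7 - o)*(2*o/(1 + o)) + o) = -3 + (2*o*(7 - o)/(1 + o) + o) = -3 + (o + 2*o*(7 - o)/(1 + o)) = -3 + o + 2*o*(7 - o)/(1 + o))
n(G, S) = -4 + (-3 - G² + 12*G)/(1 + G) (n(G, S) = (-3 - G² + 12*G)/(1 + G) - 4 = -4 + (-3 - G² + 12*G)/(1 + G))
(111 + n(4, 3))² = (111 + (-7 - 1*4² + 8*4)/(1 + 4))² = (111 + (-7 - 1*16 + 32)/5)² = (111 + (-7 - 16 + 32)/5)² = (111 + (⅕)*9)² = (111 + 9/5)² = (564/5)² = 318096/25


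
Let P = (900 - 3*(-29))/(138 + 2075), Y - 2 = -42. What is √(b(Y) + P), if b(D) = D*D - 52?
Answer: √7583311443/2213 ≈ 39.350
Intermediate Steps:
Y = -40 (Y = 2 - 42 = -40)
b(D) = -52 + D² (b(D) = D² - 52 = -52 + D²)
P = 987/2213 (P = (900 + 87)/2213 = 987*(1/2213) = 987/2213 ≈ 0.44600)
√(b(Y) + P) = √((-52 + (-40)²) + 987/2213) = √((-52 + 1600) + 987/2213) = √(1548 + 987/2213) = √(3426711/2213) = √7583311443/2213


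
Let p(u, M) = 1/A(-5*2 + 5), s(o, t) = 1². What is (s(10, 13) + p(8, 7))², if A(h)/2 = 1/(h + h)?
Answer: 16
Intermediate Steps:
s(o, t) = 1
A(h) = 1/h (A(h) = 2/(h + h) = 2/((2*h)) = 2*(1/(2*h)) = 1/h)
p(u, M) = -5 (p(u, M) = 1/(1/(-5*2 + 5)) = 1/(1/(-10 + 5)) = 1/(1/(-5)) = 1/(-⅕) = -5)
(s(10, 13) + p(8, 7))² = (1 - 5)² = (-4)² = 16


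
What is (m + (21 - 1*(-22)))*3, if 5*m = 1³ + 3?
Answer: 657/5 ≈ 131.40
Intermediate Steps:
m = ⅘ (m = (1³ + 3)/5 = (1 + 3)/5 = (⅕)*4 = ⅘ ≈ 0.80000)
(m + (21 - 1*(-22)))*3 = (⅘ + (21 - 1*(-22)))*3 = (⅘ + (21 + 22))*3 = (⅘ + 43)*3 = (219/5)*3 = 657/5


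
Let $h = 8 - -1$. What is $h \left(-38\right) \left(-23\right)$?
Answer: $7866$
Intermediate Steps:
$h = 9$ ($h = 8 + 1 = 9$)
$h \left(-38\right) \left(-23\right) = 9 \left(-38\right) \left(-23\right) = \left(-342\right) \left(-23\right) = 7866$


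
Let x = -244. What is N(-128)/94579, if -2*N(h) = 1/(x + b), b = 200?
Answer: 1/8322952 ≈ 1.2015e-7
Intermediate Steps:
N(h) = 1/88 (N(h) = -1/(2*(-244 + 200)) = -½/(-44) = -½*(-1/44) = 1/88)
N(-128)/94579 = (1/88)/94579 = (1/88)*(1/94579) = 1/8322952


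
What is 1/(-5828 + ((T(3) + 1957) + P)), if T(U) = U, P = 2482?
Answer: -1/1386 ≈ -0.00072150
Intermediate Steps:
1/(-5828 + ((T(3) + 1957) + P)) = 1/(-5828 + ((3 + 1957) + 2482)) = 1/(-5828 + (1960 + 2482)) = 1/(-5828 + 4442) = 1/(-1386) = -1/1386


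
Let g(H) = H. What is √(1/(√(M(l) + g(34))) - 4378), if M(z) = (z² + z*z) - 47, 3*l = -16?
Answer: √(-683077450 + 1185*√395)/395 ≈ 66.165*I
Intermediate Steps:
l = -16/3 (l = (⅓)*(-16) = -16/3 ≈ -5.3333)
M(z) = -47 + 2*z² (M(z) = (z² + z²) - 47 = 2*z² - 47 = -47 + 2*z²)
√(1/(√(M(l) + g(34))) - 4378) = √(1/(√((-47 + 2*(-16/3)²) + 34)) - 4378) = √(1/(√((-47 + 2*(256/9)) + 34)) - 4378) = √(1/(√((-47 + 512/9) + 34)) - 4378) = √(1/(√(89/9 + 34)) - 4378) = √(1/(√(395/9)) - 4378) = √(1/(√395/3) - 4378) = √(3*√395/395 - 4378) = √(-4378 + 3*√395/395)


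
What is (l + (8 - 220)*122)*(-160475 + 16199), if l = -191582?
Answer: 31372239096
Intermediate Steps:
(l + (8 - 220)*122)*(-160475 + 16199) = (-191582 + (8 - 220)*122)*(-160475 + 16199) = (-191582 - 212*122)*(-144276) = (-191582 - 25864)*(-144276) = -217446*(-144276) = 31372239096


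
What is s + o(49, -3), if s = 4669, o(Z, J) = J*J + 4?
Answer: 4682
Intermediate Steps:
o(Z, J) = 4 + J² (o(Z, J) = J² + 4 = 4 + J²)
s + o(49, -3) = 4669 + (4 + (-3)²) = 4669 + (4 + 9) = 4669 + 13 = 4682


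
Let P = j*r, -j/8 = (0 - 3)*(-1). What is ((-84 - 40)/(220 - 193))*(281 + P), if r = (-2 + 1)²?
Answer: -31868/27 ≈ -1180.3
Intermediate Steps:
r = 1 (r = (-1)² = 1)
j = -24 (j = -8*(0 - 3)*(-1) = -(-24)*(-1) = -8*3 = -24)
P = -24 (P = -24*1 = -24)
((-84 - 40)/(220 - 193))*(281 + P) = ((-84 - 40)/(220 - 193))*(281 - 24) = -124/27*257 = -31868/27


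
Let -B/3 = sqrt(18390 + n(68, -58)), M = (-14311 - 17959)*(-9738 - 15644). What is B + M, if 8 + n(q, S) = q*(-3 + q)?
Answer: 819077140 - 3*sqrt(22802) ≈ 8.1908e+8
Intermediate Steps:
n(q, S) = -8 + q*(-3 + q)
M = 819077140 (M = -32270*(-25382) = 819077140)
B = -3*sqrt(22802) (B = -3*sqrt(18390 + (-8 + 68**2 - 3*68)) = -3*sqrt(18390 + (-8 + 4624 - 204)) = -3*sqrt(18390 + 4412) = -3*sqrt(22802) ≈ -453.01)
B + M = -3*sqrt(22802) + 819077140 = 819077140 - 3*sqrt(22802)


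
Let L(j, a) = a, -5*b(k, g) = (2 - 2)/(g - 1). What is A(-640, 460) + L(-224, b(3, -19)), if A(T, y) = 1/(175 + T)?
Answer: -1/465 ≈ -0.0021505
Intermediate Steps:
b(k, g) = 0 (b(k, g) = -(2 - 2)/(5*(g - 1)) = -0/(-1 + g) = -1/5*0 = 0)
A(-640, 460) + L(-224, b(3, -19)) = 1/(175 - 640) + 0 = 1/(-465) + 0 = -1/465 + 0 = -1/465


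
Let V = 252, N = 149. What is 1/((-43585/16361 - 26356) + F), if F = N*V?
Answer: 16361/183068727 ≈ 8.9371e-5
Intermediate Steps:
F = 37548 (F = 149*252 = 37548)
1/((-43585/16361 - 26356) + F) = 1/((-43585/16361 - 26356) + 37548) = 1/(-431254101/16361 + 37548) = 1/(183068727/16361) = 16361/183068727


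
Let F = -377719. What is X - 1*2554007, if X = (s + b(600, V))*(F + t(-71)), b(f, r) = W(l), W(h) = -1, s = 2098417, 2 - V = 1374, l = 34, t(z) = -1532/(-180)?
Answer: -11888944308889/15 ≈ -7.9260e+11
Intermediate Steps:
t(z) = 383/45 (t(z) = -1532*(-1/180) = 383/45)
V = -1372 (V = 2 - 1*1374 = 2 - 1374 = -1372)
b(f, r) = -1
X = -11888905998784/15 (X = (2098417 - 1)*(-377719 + 383/45) = 2098416*(-16996972/45) = -11888905998784/15 ≈ -7.9259e+11)
X - 1*2554007 = -11888905998784/15 - 1*2554007 = -11888905998784/15 - 2554007 = -11888944308889/15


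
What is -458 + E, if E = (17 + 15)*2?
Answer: -394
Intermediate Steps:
E = 64 (E = 32*2 = 64)
-458 + E = -458 + 64 = -394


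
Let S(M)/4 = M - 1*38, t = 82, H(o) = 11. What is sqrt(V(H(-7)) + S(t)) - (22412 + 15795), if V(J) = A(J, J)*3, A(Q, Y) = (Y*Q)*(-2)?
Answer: -38207 + 5*I*sqrt(22) ≈ -38207.0 + 23.452*I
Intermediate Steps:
A(Q, Y) = -2*Q*Y (A(Q, Y) = (Q*Y)*(-2) = -2*Q*Y)
S(M) = -152 + 4*M (S(M) = 4*(M - 1*38) = 4*(M - 38) = 4*(-38 + M) = -152 + 4*M)
V(J) = -6*J**2 (V(J) = -2*J*J*3 = -2*J**2*3 = -6*J**2)
sqrt(V(H(-7)) + S(t)) - (22412 + 15795) = sqrt(-6*11**2 + (-152 + 4*82)) - (22412 + 15795) = sqrt(-6*121 + (-152 + 328)) - 1*38207 = sqrt(-726 + 176) - 38207 = sqrt(-550) - 38207 = 5*I*sqrt(22) - 38207 = -38207 + 5*I*sqrt(22)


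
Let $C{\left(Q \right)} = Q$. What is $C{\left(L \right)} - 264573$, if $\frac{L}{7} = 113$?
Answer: $-263782$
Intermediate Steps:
$L = 791$ ($L = 7 \cdot 113 = 791$)
$C{\left(L \right)} - 264573 = 791 - 264573 = -263782$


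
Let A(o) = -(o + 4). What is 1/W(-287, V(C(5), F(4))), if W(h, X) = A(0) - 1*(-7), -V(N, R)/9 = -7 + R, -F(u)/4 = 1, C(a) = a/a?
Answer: ⅓ ≈ 0.33333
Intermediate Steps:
A(o) = -4 - o (A(o) = -(4 + o) = -4 - o)
C(a) = 1
F(u) = -4 (F(u) = -4*1 = -4)
V(N, R) = 63 - 9*R (V(N, R) = -9*(-7 + R) = 63 - 9*R)
W(h, X) = 3 (W(h, X) = (-4 - 1*0) - 1*(-7) = (-4 + 0) + 7 = -4 + 7 = 3)
1/W(-287, V(C(5), F(4))) = 1/3 = ⅓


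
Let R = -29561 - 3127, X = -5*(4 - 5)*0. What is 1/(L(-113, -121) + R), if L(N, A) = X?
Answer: -1/32688 ≈ -3.0592e-5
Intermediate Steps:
X = 0 (X = -5*(-1)*0 = 5*0 = 0)
R = -32688
L(N, A) = 0
1/(L(-113, -121) + R) = 1/(0 - 32688) = 1/(-32688) = -1/32688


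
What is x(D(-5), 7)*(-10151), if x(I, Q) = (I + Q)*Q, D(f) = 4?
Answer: -781627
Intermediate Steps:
x(I, Q) = Q*(I + Q)
x(D(-5), 7)*(-10151) = (7*(4 + 7))*(-10151) = (7*11)*(-10151) = 77*(-10151) = -781627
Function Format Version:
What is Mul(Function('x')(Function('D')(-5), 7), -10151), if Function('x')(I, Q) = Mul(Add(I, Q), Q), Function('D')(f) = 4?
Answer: -781627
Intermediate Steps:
Function('x')(I, Q) = Mul(Q, Add(I, Q))
Mul(Function('x')(Function('D')(-5), 7), -10151) = Mul(Mul(7, Add(4, 7)), -10151) = Mul(Mul(7, 11), -10151) = Mul(77, -10151) = -781627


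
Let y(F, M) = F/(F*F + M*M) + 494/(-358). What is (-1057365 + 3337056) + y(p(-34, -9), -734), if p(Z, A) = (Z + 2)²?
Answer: 161933436758010/71033107 ≈ 2.2797e+6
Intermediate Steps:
p(Z, A) = (2 + Z)²
y(F, M) = -247/179 + F/(F² + M²) (y(F, M) = F/(F² + M²) + 494*(-1/358) = F/(F² + M²) - 247/179 = -247/179 + F/(F² + M²))
(-1057365 + 3337056) + y(p(-34, -9), -734) = (-1057365 + 3337056) + ((2 - 34)² - 247*(2 - 34)⁴/179 - 247/179*(-734)²)/(((2 - 34)²)² + (-734)²) = 2279691 + ((-32)² - 247*((-32)²)²/179 - 247/179*538756)/(((-32)²)² + 538756) = 2279691 + (1024 - 247/179*1024² - 133072732/179)/(1024² + 538756) = 2279691 + (1024 - 247/179*1048576 - 133072732/179)/(1048576 + 538756) = 2279691 + (1024 - 258998272/179 - 133072732/179)/1587332 = 2279691 + (1/1587332)*(-391887708/179) = 2279691 - 97971927/71033107 = 161933436758010/71033107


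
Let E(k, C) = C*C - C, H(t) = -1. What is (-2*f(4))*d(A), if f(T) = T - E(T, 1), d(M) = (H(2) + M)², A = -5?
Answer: -288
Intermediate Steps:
E(k, C) = C² - C
d(M) = (-1 + M)²
f(T) = T (f(T) = T - (-1 + 1) = T - 0 = T - 1*0 = T + 0 = T)
(-2*f(4))*d(A) = (-2*4)*(-1 - 5)² = -8*(-6)² = -8*36 = -288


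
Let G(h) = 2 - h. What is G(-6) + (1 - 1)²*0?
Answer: 8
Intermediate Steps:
G(-6) + (1 - 1)²*0 = (2 - 1*(-6)) + (1 - 1)²*0 = (2 + 6) + 0²*0 = 8 + 0*0 = 8 + 0 = 8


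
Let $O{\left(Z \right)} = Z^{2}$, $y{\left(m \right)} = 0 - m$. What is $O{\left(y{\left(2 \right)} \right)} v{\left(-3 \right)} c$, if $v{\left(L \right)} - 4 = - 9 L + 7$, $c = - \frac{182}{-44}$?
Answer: $\frac{6916}{11} \approx 628.73$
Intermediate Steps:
$y{\left(m \right)} = - m$
$c = \frac{91}{22}$ ($c = \left(-182\right) \left(- \frac{1}{44}\right) = \frac{91}{22} \approx 4.1364$)
$v{\left(L \right)} = 11 - 9 L$ ($v{\left(L \right)} = 4 - \left(-7 + 9 L\right) = 11 - 9 L$)
$O{\left(y{\left(2 \right)} \right)} v{\left(-3 \right)} c = \left(\left(-1\right) 2\right)^{2} \left(11 - -27\right) \frac{91}{22} = \left(-2\right)^{2} \left(11 + 27\right) \frac{91}{22} = 4 \cdot 38 \cdot \frac{91}{22} = 152 \cdot \frac{91}{22} = \frac{6916}{11}$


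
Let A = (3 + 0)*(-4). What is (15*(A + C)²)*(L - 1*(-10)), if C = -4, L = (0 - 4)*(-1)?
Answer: 53760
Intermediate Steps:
L = 4 (L = -4*(-1) = 4)
A = -12 (A = 3*(-4) = -12)
(15*(A + C)²)*(L - 1*(-10)) = (15*(-12 - 4)²)*(4 - 1*(-10)) = (15*(-16)²)*(4 + 10) = (15*256)*14 = 3840*14 = 53760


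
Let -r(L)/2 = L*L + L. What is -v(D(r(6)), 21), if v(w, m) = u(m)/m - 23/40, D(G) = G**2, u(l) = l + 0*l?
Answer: -17/40 ≈ -0.42500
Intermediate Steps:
r(L) = -2*L - 2*L**2 (r(L) = -2*(L*L + L) = -2*(L**2 + L) = -2*(L + L**2) = -2*L - 2*L**2)
u(l) = l (u(l) = l + 0 = l)
v(w, m) = 17/40 (v(w, m) = m/m - 23/40 = 1 - 23*1/40 = 1 - 23/40 = 17/40)
-v(D(r(6)), 21) = -1*17/40 = -17/40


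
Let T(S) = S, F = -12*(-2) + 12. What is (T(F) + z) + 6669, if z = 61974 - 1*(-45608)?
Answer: 114287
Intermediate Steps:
z = 107582 (z = 61974 + 45608 = 107582)
F = 36 (F = 24 + 12 = 36)
(T(F) + z) + 6669 = (36 + 107582) + 6669 = 107618 + 6669 = 114287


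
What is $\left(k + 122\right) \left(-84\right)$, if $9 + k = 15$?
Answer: $-10752$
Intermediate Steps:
$k = 6$ ($k = -9 + 15 = 6$)
$\left(k + 122\right) \left(-84\right) = \left(6 + 122\right) \left(-84\right) = 128 \left(-84\right) = -10752$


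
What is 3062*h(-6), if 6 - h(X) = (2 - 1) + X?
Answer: 33682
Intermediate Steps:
h(X) = 5 - X (h(X) = 6 - ((2 - 1) + X) = 6 - (1 + X) = 6 + (-1 - X) = 5 - X)
3062*h(-6) = 3062*(5 - 1*(-6)) = 3062*(5 + 6) = 3062*11 = 33682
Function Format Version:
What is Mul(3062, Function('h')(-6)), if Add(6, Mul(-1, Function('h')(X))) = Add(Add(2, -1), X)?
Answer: 33682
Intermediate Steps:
Function('h')(X) = Add(5, Mul(-1, X)) (Function('h')(X) = Add(6, Mul(-1, Add(Add(2, -1), X))) = Add(6, Mul(-1, Add(1, X))) = Add(6, Add(-1, Mul(-1, X))) = Add(5, Mul(-1, X)))
Mul(3062, Function('h')(-6)) = Mul(3062, Add(5, Mul(-1, -6))) = Mul(3062, Add(5, 6)) = Mul(3062, 11) = 33682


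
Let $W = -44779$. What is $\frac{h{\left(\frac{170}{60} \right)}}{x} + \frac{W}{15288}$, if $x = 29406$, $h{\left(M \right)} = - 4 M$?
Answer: $- \frac{7235959}{2470104} \approx -2.9294$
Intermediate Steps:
$\frac{h{\left(\frac{170}{60} \right)}}{x} + \frac{W}{15288} = \frac{\left(-4\right) \frac{170}{60}}{29406} - \frac{44779}{15288} = - 4 \cdot 170 \cdot \frac{1}{60} \cdot \frac{1}{29406} - \frac{6397}{2184} = \left(-4\right) \frac{17}{6} \cdot \frac{1}{29406} - \frac{6397}{2184} = \left(- \frac{34}{3}\right) \frac{1}{29406} - \frac{6397}{2184} = - \frac{17}{44109} - \frac{6397}{2184} = - \frac{7235959}{2470104}$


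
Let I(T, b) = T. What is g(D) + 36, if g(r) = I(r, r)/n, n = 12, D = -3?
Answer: 143/4 ≈ 35.750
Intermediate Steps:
g(r) = r/12
g(D) + 36 = (1/12)*(-3) + 36 = -¼ + 36 = 143/4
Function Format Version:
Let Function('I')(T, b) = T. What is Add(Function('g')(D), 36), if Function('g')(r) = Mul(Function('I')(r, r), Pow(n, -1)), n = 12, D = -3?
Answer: Rational(143, 4) ≈ 35.750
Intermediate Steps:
Function('g')(r) = Mul(Rational(1, 12), r) (Function('g')(r) = Mul(r, Pow(12, -1)) = Mul(r, Rational(1, 12)) = Mul(Rational(1, 12), r))
Add(Function('g')(D), 36) = Add(Mul(Rational(1, 12), -3), 36) = Add(Rational(-1, 4), 36) = Rational(143, 4)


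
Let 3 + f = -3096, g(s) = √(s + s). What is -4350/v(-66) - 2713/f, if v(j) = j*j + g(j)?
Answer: -54870413/445478151 + 725*I*√33/1581239 ≈ -0.12317 + 0.0026339*I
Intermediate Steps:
g(s) = √2*√s (g(s) = √(2*s) = √2*√s)
f = -3099 (f = -3 - 3096 = -3099)
v(j) = j² + √2*√j (v(j) = j*j + √2*√j = j² + √2*√j)
-4350/v(-66) - 2713/f = -4350/((-66)² + √2*√(-66)) - 2713/(-3099) = -4350/(4356 + √2*(I*√66)) - 2713*(-1/3099) = -4350/(4356 + 2*I*√33) + 2713/3099 = 2713/3099 - 4350/(4356 + 2*I*√33)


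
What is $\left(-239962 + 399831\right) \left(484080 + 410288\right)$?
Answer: $142981717792$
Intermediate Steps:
$\left(-239962 + 399831\right) \left(484080 + 410288\right) = 159869 \cdot 894368 = 142981717792$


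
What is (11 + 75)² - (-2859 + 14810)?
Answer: -4555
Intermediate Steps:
(11 + 75)² - (-2859 + 14810) = 86² - 1*11951 = 7396 - 11951 = -4555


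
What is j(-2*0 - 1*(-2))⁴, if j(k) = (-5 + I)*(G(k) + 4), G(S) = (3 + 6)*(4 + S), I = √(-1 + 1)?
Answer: 7072810000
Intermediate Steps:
I = 0 (I = √0 = 0)
G(S) = 36 + 9*S (G(S) = 9*(4 + S) = 36 + 9*S)
j(k) = -200 - 45*k (j(k) = (-5 + 0)*((36 + 9*k) + 4) = -5*(40 + 9*k) = -200 - 45*k)
j(-2*0 - 1*(-2))⁴ = (-200 - 45*(-2*0 - 1*(-2)))⁴ = (-200 - 45*(0 + 2))⁴ = (-200 - 45*2)⁴ = (-200 - 90)⁴ = (-290)⁴ = 7072810000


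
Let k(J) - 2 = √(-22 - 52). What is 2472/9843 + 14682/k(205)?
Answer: 16067926/42653 - 2447*I*√74/13 ≈ 376.71 - 1619.2*I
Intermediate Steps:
k(J) = 2 + I*√74 (k(J) = 2 + √(-22 - 52) = 2 + √(-74) = 2 + I*√74)
2472/9843 + 14682/k(205) = 2472/9843 + 14682/(2 + I*√74) = 2472*(1/9843) + 14682/(2 + I*√74) = 824/3281 + 14682/(2 + I*√74)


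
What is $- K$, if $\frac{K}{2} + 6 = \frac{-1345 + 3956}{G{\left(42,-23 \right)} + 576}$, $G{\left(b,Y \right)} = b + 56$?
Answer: $\frac{1433}{337} \approx 4.2522$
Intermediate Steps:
$G{\left(b,Y \right)} = 56 + b$
$K = - \frac{1433}{337}$ ($K = -12 + 2 \frac{-1345 + 3956}{\left(56 + 42\right) + 576} = -12 + 2 \frac{2611}{98 + 576} = -12 + 2 \cdot \frac{2611}{674} = -12 + \frac{2611}{337} = - \frac{1433}{337} \approx -4.2522$)
$- K = \left(-1\right) \left(- \frac{1433}{337}\right) = \frac{1433}{337}$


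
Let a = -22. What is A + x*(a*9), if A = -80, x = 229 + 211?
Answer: -87200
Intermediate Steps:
x = 440
A + x*(a*9) = -80 + 440*(-22*9) = -80 + 440*(-198) = -80 - 87120 = -87200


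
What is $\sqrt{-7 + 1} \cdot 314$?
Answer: $314 i \sqrt{6} \approx 769.14 i$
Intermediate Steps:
$\sqrt{-7 + 1} \cdot 314 = \sqrt{-6} \cdot 314 = i \sqrt{6} \cdot 314 = 314 i \sqrt{6}$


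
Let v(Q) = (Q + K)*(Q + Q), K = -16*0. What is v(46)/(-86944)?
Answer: -529/10868 ≈ -0.048675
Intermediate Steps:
K = 0
v(Q) = 2*Q**2 (v(Q) = (Q + 0)*(Q + Q) = Q*(2*Q) = 2*Q**2)
v(46)/(-86944) = (2*46**2)/(-86944) = (2*2116)*(-1/86944) = 4232*(-1/86944) = -529/10868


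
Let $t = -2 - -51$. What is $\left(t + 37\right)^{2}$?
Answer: $7396$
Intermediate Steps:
$t = 49$ ($t = -2 + 51 = 49$)
$\left(t + 37\right)^{2} = \left(49 + 37\right)^{2} = 86^{2} = 7396$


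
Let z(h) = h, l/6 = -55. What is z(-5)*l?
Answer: 1650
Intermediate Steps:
l = -330 (l = 6*(-55) = -330)
z(-5)*l = -5*(-330) = 1650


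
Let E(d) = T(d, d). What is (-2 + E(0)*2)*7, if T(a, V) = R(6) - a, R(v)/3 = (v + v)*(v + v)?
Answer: 6034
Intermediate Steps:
R(v) = 12*v**2 (R(v) = 3*((v + v)*(v + v)) = 3*((2*v)*(2*v)) = 3*(4*v**2) = 12*v**2)
T(a, V) = 432 - a (T(a, V) = 12*6**2 - a = 12*36 - a = 432 - a)
E(d) = 432 - d
(-2 + E(0)*2)*7 = (-2 + (432 - 1*0)*2)*7 = (-2 + (432 + 0)*2)*7 = (-2 + 432*2)*7 = (-2 + 864)*7 = 862*7 = 6034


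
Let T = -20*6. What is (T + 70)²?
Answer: 2500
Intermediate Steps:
T = -120
(T + 70)² = (-120 + 70)² = (-50)² = 2500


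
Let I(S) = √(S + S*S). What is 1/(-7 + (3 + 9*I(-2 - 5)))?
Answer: 2/1693 + 9*√42/3386 ≈ 0.018407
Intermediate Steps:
I(S) = √(S + S²)
1/(-7 + (3 + 9*I(-2 - 5))) = 1/(-7 + (3 + 9*√((-2 - 5)*(1 + (-2 - 5))))) = 1/(-7 + (3 + 9*√(-7*(1 - 7)))) = 1/(-7 + (3 + 9*√(-7*(-6)))) = 1/(-7 + (3 + 9*√42)) = 1/(-4 + 9*√42)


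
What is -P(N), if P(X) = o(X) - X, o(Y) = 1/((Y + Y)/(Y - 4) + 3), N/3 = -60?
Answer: -20543/114 ≈ -180.20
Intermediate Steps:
N = -180 (N = 3*(-60) = -180)
o(Y) = 1/(3 + 2*Y/(-4 + Y)) (o(Y) = 1/((2*Y)/(-4 + Y) + 3) = 1/(2*Y/(-4 + Y) + 3) = 1/(3 + 2*Y/(-4 + Y)))
P(X) = -X + (-4 + X)/(-12 + 5*X) (P(X) = (-4 + X)/(-12 + 5*X) - X = -X + (-4 + X)/(-12 + 5*X))
-P(N) = -(-4 - 180 - 1*(-180)*(-12 + 5*(-180)))/(-12 + 5*(-180)) = -(-4 - 180 - 1*(-180)*(-12 - 900))/(-12 - 900) = -(-4 - 180 - 1*(-180)*(-912))/(-912) = -(-1)*(-4 - 180 - 164160)/912 = -(-1)*(-164344)/912 = -1*20543/114 = -20543/114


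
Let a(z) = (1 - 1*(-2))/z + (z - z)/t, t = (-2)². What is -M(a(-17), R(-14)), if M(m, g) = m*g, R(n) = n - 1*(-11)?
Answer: -9/17 ≈ -0.52941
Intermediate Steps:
t = 4
R(n) = 11 + n (R(n) = n + 11 = 11 + n)
a(z) = 3/z (a(z) = (1 - 1*(-2))/z + (z - z)/4 = (1 + 2)/z + 0*(¼) = 3/z + 0 = 3/z)
M(m, g) = g*m
-M(a(-17), R(-14)) = -(11 - 14)*3/(-17) = -(-3)*3*(-1/17) = -(-3)*(-3)/17 = -1*9/17 = -9/17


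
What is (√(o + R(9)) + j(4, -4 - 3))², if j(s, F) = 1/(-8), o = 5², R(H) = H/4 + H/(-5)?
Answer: 8149/320 - √2545/40 ≈ 24.204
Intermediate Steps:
R(H) = H/20 (R(H) = H*(¼) + H*(-⅕) = H/4 - H/5 = H/20)
o = 25
j(s, F) = -⅛
(√(o + R(9)) + j(4, -4 - 3))² = (√(25 + (1/20)*9) - ⅛)² = (√(25 + 9/20) - ⅛)² = (√(509/20) - ⅛)² = (√2545/10 - ⅛)² = (-⅛ + √2545/10)²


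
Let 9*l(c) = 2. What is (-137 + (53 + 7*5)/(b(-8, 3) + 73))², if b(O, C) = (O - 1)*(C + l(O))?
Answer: 18225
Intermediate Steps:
l(c) = 2/9 (l(c) = (⅑)*2 = 2/9)
b(O, C) = (-1 + O)*(2/9 + C) (b(O, C) = (O - 1)*(C + 2/9) = (-1 + O)*(2/9 + C))
(-137 + (53 + 7*5)/(b(-8, 3) + 73))² = (-137 + (53 + 7*5)/((-2/9 - 1*3 + (2/9)*(-8) + 3*(-8)) + 73))² = (-137 + (53 + 35)/((-2/9 - 3 - 16/9 - 24) + 73))² = (-137 + 88/(-29 + 73))² = (-137 + 88/44)² = (-137 + 88*(1/44))² = (-137 + 2)² = (-135)² = 18225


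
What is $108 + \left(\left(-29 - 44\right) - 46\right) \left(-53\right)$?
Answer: $6415$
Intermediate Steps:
$108 + \left(\left(-29 - 44\right) - 46\right) \left(-53\right) = 108 + \left(-73 - 46\right) \left(-53\right) = 108 - -6307 = 108 + 6307 = 6415$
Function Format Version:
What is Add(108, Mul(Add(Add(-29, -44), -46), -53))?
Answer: 6415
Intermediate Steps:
Add(108, Mul(Add(Add(-29, -44), -46), -53)) = Add(108, Mul(Add(-73, -46), -53)) = Add(108, Mul(-119, -53)) = Add(108, 6307) = 6415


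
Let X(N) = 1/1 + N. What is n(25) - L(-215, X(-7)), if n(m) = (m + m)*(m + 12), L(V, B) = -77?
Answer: 1927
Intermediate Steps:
X(N) = 1 + N (X(N) = 1*1 + N = 1 + N)
n(m) = 2*m*(12 + m) (n(m) = (2*m)*(12 + m) = 2*m*(12 + m))
n(25) - L(-215, X(-7)) = 2*25*(12 + 25) - 1*(-77) = 2*25*37 + 77 = 1850 + 77 = 1927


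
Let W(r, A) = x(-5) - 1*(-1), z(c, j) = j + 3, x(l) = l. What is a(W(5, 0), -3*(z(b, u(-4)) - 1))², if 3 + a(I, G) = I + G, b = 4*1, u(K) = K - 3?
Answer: 64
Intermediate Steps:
u(K) = -3 + K
b = 4
z(c, j) = 3 + j
W(r, A) = -4 (W(r, A) = -5 - 1*(-1) = -5 + 1 = -4)
a(I, G) = -3 + G + I (a(I, G) = -3 + (I + G) = -3 + (G + I) = -3 + G + I)
a(W(5, 0), -3*(z(b, u(-4)) - 1))² = (-3 - 3*((3 + (-3 - 4)) - 1) - 4)² = (-3 - 3*((3 - 7) - 1) - 4)² = (-3 - 3*(-4 - 1) - 4)² = (-3 - 3*(-5) - 4)² = (-3 + 15 - 4)² = 8² = 64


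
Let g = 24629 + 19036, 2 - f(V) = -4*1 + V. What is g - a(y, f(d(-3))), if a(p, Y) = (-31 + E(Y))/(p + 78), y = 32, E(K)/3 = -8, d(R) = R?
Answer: 87331/2 ≈ 43666.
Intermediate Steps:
f(V) = 6 - V (f(V) = 2 - (-4*1 + V) = 2 - (-4 + V) = 2 + (4 - V) = 6 - V)
E(K) = -24 (E(K) = 3*(-8) = -24)
g = 43665
a(p, Y) = -55/(78 + p) (a(p, Y) = (-31 - 24)/(p + 78) = -55/(78 + p))
g - a(y, f(d(-3))) = 43665 - (-55)/(78 + 32) = 43665 - (-55)/110 = 43665 - 1*(-1/2) = 43665 + 1/2 = 87331/2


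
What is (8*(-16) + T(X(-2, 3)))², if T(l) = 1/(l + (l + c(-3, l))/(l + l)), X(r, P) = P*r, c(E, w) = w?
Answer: 410881/25 ≈ 16435.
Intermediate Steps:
T(l) = 1/(1 + l) (T(l) = 1/(l + (l + l)/(l + l)) = 1/(l + (2*l)/((2*l))) = 1/(l + (2*l)*(1/(2*l))) = 1/(l + 1) = 1/(1 + l))
(8*(-16) + T(X(-2, 3)))² = (8*(-16) + 1/(1 + 3*(-2)))² = (-128 + 1/(1 - 6))² = (-128 + 1/(-5))² = (-128 - ⅕)² = (-641/5)² = 410881/25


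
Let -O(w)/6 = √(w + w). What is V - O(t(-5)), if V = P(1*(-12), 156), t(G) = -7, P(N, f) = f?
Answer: 156 + 6*I*√14 ≈ 156.0 + 22.45*I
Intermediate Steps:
V = 156
O(w) = -6*√2*√w (O(w) = -6*√(w + w) = -6*√2*√w)
V - O(t(-5)) = 156 - (-6)*√2*√(-7) = 156 - (-6)*√2*I*√7 = 156 - (-6)*I*√14 = 156 + 6*I*√14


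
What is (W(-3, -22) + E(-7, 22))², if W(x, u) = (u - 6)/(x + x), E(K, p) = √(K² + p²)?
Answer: 4993/9 + 28*√533/3 ≈ 770.25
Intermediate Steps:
W(x, u) = (-6 + u)/(2*x) (W(x, u) = (-6 + u)/((2*x)) = (-6 + u)*(1/(2*x)) = (-6 + u)/(2*x))
(W(-3, -22) + E(-7, 22))² = ((½)*(-6 - 22)/(-3) + √((-7)² + 22²))² = ((½)*(-⅓)*(-28) + √(49 + 484))² = (14/3 + √533)²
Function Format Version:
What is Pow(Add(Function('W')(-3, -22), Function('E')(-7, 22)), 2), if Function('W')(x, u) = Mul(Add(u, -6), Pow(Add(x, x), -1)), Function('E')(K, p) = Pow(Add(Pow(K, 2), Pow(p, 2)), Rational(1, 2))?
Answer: Add(Rational(4993, 9), Mul(Rational(28, 3), Pow(533, Rational(1, 2)))) ≈ 770.25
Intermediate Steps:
Function('W')(x, u) = Mul(Rational(1, 2), Pow(x, -1), Add(-6, u)) (Function('W')(x, u) = Mul(Add(-6, u), Pow(Mul(2, x), -1)) = Mul(Add(-6, u), Mul(Rational(1, 2), Pow(x, -1))) = Mul(Rational(1, 2), Pow(x, -1), Add(-6, u)))
Pow(Add(Function('W')(-3, -22), Function('E')(-7, 22)), 2) = Pow(Add(Mul(Rational(1, 2), Pow(-3, -1), Add(-6, -22)), Pow(Add(Pow(-7, 2), Pow(22, 2)), Rational(1, 2))), 2) = Pow(Add(Mul(Rational(1, 2), Rational(-1, 3), -28), Pow(Add(49, 484), Rational(1, 2))), 2) = Pow(Add(Rational(14, 3), Pow(533, Rational(1, 2))), 2)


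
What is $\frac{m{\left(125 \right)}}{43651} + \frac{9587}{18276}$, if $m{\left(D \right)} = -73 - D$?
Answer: $\frac{414863489}{797765676} \approx 0.52003$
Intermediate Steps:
$\frac{m{\left(125 \right)}}{43651} + \frac{9587}{18276} = \frac{-73 - 125}{43651} + \frac{9587}{18276} = \left(-73 - 125\right) \frac{1}{43651} + 9587 \cdot \frac{1}{18276} = \left(-198\right) \frac{1}{43651} + \frac{9587}{18276} = - \frac{198}{43651} + \frac{9587}{18276} = \frac{414863489}{797765676}$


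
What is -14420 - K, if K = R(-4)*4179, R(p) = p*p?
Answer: -81284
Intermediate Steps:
R(p) = p**2
K = 66864 (K = (-4)**2*4179 = 16*4179 = 66864)
-14420 - K = -14420 - 1*66864 = -14420 - 66864 = -81284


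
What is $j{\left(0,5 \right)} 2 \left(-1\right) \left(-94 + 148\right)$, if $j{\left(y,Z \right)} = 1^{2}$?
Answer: $-108$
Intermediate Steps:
$j{\left(y,Z \right)} = 1$
$j{\left(0,5 \right)} 2 \left(-1\right) \left(-94 + 148\right) = 1 \cdot 2 \left(-1\right) \left(-94 + 148\right) = 2 \left(-1\right) 54 = \left(-2\right) 54 = -108$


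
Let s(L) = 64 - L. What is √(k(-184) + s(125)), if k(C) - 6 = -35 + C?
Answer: I*√274 ≈ 16.553*I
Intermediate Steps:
k(C) = -29 + C (k(C) = 6 + (-35 + C) = -29 + C)
√(k(-184) + s(125)) = √((-29 - 184) + (64 - 1*125)) = √(-213 + (64 - 125)) = √(-213 - 61) = √(-274) = I*√274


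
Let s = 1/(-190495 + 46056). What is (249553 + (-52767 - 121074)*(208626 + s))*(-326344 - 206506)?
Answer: 2791303741412061333100/144439 ≈ 1.9325e+16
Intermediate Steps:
s = -1/144439 (s = 1/(-144439) = -1/144439 ≈ -6.9233e-6)
(249553 + (-52767 - 121074)*(208626 + s))*(-326344 - 206506) = (249553 + (-52767 - 121074)*(208626 - 1/144439))*(-326344 - 206506) = (249553 - 173841*30133730813/144439)*(-532850) = (249553 - 5238477898262733/144439)*(-532850) = -5238441853076966/144439*(-532850) = 2791303741412061333100/144439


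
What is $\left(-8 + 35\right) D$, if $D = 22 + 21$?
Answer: $1161$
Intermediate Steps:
$D = 43$
$\left(-8 + 35\right) D = \left(-8 + 35\right) 43 = 27 \cdot 43 = 1161$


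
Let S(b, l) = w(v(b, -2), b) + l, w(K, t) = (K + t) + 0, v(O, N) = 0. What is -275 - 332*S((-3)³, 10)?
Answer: 5369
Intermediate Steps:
w(K, t) = K + t
S(b, l) = b + l (S(b, l) = (0 + b) + l = b + l)
-275 - 332*S((-3)³, 10) = -275 - 332*((-3)³ + 10) = -275 - 332*(-27 + 10) = -275 - 332*(-17) = -275 + 5644 = 5369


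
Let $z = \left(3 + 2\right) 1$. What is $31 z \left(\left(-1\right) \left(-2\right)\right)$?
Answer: $310$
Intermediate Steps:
$z = 5$ ($z = 5 \cdot 1 = 5$)
$31 z \left(\left(-1\right) \left(-2\right)\right) = 31 \cdot 5 \left(\left(-1\right) \left(-2\right)\right) = 155 \cdot 2 = 310$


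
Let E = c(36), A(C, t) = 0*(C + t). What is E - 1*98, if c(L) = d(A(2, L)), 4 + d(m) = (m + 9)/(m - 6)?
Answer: -207/2 ≈ -103.50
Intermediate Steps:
A(C, t) = 0
d(m) = -4 + (9 + m)/(-6 + m) (d(m) = -4 + (m + 9)/(m - 6) = -4 + (9 + m)/(-6 + m))
c(L) = -11/2 (c(L) = 3*(11 - 1*0)/(-6 + 0) = 3*(11 + 0)/(-6) = 3*(-1/6)*11 = -11/2)
E = -11/2 ≈ -5.5000
E - 1*98 = -11/2 - 1*98 = -11/2 - 98 = -207/2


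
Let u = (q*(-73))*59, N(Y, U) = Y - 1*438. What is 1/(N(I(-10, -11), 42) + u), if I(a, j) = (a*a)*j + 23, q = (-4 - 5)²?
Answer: -1/350382 ≈ -2.8540e-6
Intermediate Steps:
q = 81 (q = (-9)² = 81)
I(a, j) = 23 + j*a² (I(a, j) = a²*j + 23 = j*a² + 23 = 23 + j*a²)
N(Y, U) = -438 + Y (N(Y, U) = Y - 438 = -438 + Y)
u = -348867 (u = (81*(-73))*59 = -5913*59 = -348867)
1/(N(I(-10, -11), 42) + u) = 1/((-438 + (23 - 11*(-10)²)) - 348867) = 1/((-438 + (23 - 11*100)) - 348867) = 1/((-438 + (23 - 1100)) - 348867) = 1/((-438 - 1077) - 348867) = 1/(-1515 - 348867) = 1/(-350382) = -1/350382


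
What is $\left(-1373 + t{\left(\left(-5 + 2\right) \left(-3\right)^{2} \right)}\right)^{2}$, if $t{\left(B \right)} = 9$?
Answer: $1860496$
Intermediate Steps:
$\left(-1373 + t{\left(\left(-5 + 2\right) \left(-3\right)^{2} \right)}\right)^{2} = \left(-1373 + 9\right)^{2} = \left(-1364\right)^{2} = 1860496$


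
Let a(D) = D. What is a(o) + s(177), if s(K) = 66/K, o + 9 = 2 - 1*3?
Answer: -568/59 ≈ -9.6271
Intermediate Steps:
o = -10 (o = -9 + (2 - 1*3) = -9 + (2 - 3) = -9 - 1 = -10)
a(o) + s(177) = -10 + 66/177 = -10 + 66*(1/177) = -10 + 22/59 = -568/59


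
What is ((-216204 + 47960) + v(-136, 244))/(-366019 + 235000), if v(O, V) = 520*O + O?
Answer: 79700/43673 ≈ 1.8249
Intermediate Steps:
v(O, V) = 521*O
((-216204 + 47960) + v(-136, 244))/(-366019 + 235000) = ((-216204 + 47960) + 521*(-136))/(-366019 + 235000) = (-168244 - 70856)/(-131019) = -239100*(-1/131019) = 79700/43673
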